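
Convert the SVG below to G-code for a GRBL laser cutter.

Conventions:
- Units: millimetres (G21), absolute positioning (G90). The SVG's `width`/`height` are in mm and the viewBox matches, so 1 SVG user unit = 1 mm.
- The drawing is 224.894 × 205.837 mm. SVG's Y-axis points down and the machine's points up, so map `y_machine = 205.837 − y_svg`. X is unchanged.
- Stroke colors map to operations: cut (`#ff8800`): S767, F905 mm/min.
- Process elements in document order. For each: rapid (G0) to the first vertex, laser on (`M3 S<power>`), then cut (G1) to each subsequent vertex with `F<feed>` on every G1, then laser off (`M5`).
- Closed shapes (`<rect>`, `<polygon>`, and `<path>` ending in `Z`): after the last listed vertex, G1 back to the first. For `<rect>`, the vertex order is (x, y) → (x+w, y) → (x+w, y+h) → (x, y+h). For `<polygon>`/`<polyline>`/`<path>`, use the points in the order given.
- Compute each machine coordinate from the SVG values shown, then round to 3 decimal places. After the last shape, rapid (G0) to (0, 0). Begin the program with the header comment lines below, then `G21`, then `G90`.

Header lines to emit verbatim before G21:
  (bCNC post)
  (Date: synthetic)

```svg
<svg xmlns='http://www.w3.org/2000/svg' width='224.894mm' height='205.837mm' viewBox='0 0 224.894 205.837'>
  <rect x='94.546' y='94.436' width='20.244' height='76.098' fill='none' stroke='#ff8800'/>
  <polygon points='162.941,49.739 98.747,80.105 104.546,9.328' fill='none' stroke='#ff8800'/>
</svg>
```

(bCNC post)
(Date: synthetic)
G21
G90
G0 X94.546 Y111.401
M3 S767
G1 X114.790 Y111.401 F905
G1 X114.790 Y35.303 F905
G1 X94.546 Y35.303 F905
G1 X94.546 Y111.401 F905
M5
G0 X162.941 Y156.098
M3 S767
G1 X98.747 Y125.732 F905
G1 X104.546 Y196.509 F905
G1 X162.941 Y156.098 F905
M5
G0 X0.000 Y0.000

viewBox `0 0 224.894 205.837` with mm width/height → 1 unit = 1 mm. Flip: y_m = 205.837 − y_svg.

**Shape 1** — `<rect>` rectangle, stroke `#ff8800` → cut (S767, F905). Machine vertices: (94.546,111.401) → (114.790,111.401) → (114.790,35.303) → (94.546,35.303) → (94.546,111.401). Closed: final G1 returns to the first vertex.

**Shape 2** — `<polygon>` regular polygon, stroke `#ff8800` → cut (S767, F905). Machine vertices: (162.941,156.098) → (98.747,125.732) → (104.546,196.509) → (162.941,156.098). Closed: final G1 returns to the first vertex.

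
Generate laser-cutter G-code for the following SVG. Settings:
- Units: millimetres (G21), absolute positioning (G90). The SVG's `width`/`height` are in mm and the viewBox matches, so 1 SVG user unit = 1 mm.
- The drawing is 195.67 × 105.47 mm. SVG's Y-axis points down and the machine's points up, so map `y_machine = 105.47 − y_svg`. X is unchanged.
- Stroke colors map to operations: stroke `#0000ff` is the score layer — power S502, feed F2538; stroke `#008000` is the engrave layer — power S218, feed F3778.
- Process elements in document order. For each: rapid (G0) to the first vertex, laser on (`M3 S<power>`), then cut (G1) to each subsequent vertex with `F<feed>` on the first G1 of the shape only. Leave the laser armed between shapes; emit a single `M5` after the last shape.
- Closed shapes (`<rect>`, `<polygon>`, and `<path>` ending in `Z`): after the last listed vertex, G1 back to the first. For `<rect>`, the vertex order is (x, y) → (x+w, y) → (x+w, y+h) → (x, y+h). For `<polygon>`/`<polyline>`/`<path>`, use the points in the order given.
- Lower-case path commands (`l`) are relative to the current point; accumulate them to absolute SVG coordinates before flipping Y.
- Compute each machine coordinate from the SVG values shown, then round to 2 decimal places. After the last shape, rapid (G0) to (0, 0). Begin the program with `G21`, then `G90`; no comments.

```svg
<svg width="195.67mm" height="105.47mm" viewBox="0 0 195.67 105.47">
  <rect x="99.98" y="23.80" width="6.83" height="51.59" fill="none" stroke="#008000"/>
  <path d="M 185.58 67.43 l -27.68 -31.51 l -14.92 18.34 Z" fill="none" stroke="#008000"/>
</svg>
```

G21
G90
G0 X99.98 Y81.67
M3 S218
G1 X106.81 Y81.67 F3778
G1 X106.81 Y30.08
G1 X99.98 Y30.08
G1 X99.98 Y81.67
G0 X185.58 Y38.04
M3 S218
G1 X157.90 Y69.55 F3778
G1 X142.98 Y51.21
G1 X185.58 Y38.04
M5
G0 X0.00 Y0.00

1 u = 1 mm; y_m = 105.47 − y.

[1] `<rect>` rectangle, #008000→engrave S218 F3778: (99.98,81.67) → (106.81,81.67) → (106.81,30.08) → (99.98,30.08) → (99.98,81.67) (closed)

[2] `<path>` closed polygon, #008000→engrave S218 F3778: (185.58,38.04) → (157.90,69.55) → (142.98,51.21) → (185.58,38.04) (closed)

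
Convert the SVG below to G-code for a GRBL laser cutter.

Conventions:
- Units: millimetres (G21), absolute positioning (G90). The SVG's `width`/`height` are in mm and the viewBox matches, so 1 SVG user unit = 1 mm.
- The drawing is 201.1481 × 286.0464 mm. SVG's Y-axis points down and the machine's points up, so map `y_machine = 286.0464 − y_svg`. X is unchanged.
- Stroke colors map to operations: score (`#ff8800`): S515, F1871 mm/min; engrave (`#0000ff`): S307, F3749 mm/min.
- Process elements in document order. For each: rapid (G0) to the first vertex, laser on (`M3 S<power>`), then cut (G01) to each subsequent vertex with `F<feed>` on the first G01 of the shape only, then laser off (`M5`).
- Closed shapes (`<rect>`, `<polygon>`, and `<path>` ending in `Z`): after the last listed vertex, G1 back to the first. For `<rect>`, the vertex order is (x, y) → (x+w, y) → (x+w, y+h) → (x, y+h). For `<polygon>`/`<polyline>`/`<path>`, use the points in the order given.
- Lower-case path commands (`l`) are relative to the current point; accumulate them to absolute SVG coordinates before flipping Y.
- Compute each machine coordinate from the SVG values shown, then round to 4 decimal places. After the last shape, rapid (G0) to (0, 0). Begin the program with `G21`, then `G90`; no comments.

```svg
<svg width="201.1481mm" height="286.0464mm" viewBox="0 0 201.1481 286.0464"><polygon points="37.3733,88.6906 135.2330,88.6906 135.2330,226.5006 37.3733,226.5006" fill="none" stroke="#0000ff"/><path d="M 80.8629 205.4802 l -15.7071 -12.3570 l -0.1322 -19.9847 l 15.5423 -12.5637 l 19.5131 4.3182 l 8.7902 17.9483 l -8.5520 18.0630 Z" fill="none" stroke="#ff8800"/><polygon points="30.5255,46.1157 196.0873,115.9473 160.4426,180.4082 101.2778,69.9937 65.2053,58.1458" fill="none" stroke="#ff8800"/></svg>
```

Since the viewBox matches the mm dimensions, user units are millimetres directly. The only transform is the Y-flip y_m = 286.0464 − y_svg.

Shape 1 is a rectangle drawn with `<polygon>`. Its stroke #0000ff means engrave at S307, F3749. After flipping Y the toolpath is (37.3733,197.3558) → (135.2330,197.3558) → (135.2330,59.5458) → (37.3733,59.5458) → (37.3733,197.3558), returning to the start.

Shape 2 is a regular polygon drawn with `<path>`. Its stroke #ff8800 means score at S515, F1871. After flipping Y the toolpath is (80.8629,80.5662) → (65.1558,92.9232) → (65.0236,112.9079) → (80.5659,125.4716) → (100.0790,121.1534) → (108.8692,103.2051) → (100.3172,85.1421) → (80.8629,80.5662), returning to the start.

Shape 3 is a closed polygon drawn with `<polygon>`. Its stroke #ff8800 means score at S515, F1871. After flipping Y the toolpath is (30.5255,239.9307) → (196.0873,170.0991) → (160.4426,105.6382) → (101.2778,216.0527) → (65.2053,227.9006) → (30.5255,239.9307), returning to the start.

G21
G90
G0 X37.3733 Y197.3558
M3 S307
G01 X135.2330 Y197.3558 F3749
G01 X135.2330 Y59.5458
G01 X37.3733 Y59.5458
G01 X37.3733 Y197.3558
M5
G0 X80.8629 Y80.5662
M3 S515
G01 X65.1558 Y92.9232 F1871
G01 X65.0236 Y112.9079
G01 X80.5659 Y125.4716
G01 X100.0790 Y121.1534
G01 X108.8692 Y103.2051
G01 X100.3172 Y85.1421
G01 X80.8629 Y80.5662
M5
G0 X30.5255 Y239.9307
M3 S515
G01 X196.0873 Y170.0991 F1871
G01 X160.4426 Y105.6382
G01 X101.2778 Y216.0527
G01 X65.2053 Y227.9006
G01 X30.5255 Y239.9307
M5
G0 X0.0000 Y0.0000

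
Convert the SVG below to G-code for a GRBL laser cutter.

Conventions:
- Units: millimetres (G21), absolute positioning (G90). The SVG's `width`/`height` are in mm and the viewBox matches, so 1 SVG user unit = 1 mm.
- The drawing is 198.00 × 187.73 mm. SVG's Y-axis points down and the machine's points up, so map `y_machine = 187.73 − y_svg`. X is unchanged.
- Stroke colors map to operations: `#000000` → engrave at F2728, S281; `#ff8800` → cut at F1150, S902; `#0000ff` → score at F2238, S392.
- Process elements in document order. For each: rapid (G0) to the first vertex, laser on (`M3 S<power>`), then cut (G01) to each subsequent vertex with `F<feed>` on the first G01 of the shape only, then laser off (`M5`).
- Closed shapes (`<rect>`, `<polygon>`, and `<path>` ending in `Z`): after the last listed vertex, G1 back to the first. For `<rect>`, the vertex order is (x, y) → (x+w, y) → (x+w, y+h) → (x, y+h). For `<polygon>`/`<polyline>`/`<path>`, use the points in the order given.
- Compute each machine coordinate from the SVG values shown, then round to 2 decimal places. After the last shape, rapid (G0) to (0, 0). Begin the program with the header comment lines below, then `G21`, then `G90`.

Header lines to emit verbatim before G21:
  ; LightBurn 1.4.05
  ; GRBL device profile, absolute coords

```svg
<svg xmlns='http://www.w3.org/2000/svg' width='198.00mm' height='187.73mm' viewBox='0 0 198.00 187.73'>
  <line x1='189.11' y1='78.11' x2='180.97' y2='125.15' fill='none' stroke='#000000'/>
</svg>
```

1 u = 1 mm; y_m = 187.73 − y.

[1] `<line>` line segment, #000000→engrave S281 F2728: (189.11,109.62) → (180.97,62.58)

; LightBurn 1.4.05
; GRBL device profile, absolute coords
G21
G90
G0 X189.11 Y109.62
M3 S281
G01 X180.97 Y62.58 F2728
M5
G0 X0.00 Y0.00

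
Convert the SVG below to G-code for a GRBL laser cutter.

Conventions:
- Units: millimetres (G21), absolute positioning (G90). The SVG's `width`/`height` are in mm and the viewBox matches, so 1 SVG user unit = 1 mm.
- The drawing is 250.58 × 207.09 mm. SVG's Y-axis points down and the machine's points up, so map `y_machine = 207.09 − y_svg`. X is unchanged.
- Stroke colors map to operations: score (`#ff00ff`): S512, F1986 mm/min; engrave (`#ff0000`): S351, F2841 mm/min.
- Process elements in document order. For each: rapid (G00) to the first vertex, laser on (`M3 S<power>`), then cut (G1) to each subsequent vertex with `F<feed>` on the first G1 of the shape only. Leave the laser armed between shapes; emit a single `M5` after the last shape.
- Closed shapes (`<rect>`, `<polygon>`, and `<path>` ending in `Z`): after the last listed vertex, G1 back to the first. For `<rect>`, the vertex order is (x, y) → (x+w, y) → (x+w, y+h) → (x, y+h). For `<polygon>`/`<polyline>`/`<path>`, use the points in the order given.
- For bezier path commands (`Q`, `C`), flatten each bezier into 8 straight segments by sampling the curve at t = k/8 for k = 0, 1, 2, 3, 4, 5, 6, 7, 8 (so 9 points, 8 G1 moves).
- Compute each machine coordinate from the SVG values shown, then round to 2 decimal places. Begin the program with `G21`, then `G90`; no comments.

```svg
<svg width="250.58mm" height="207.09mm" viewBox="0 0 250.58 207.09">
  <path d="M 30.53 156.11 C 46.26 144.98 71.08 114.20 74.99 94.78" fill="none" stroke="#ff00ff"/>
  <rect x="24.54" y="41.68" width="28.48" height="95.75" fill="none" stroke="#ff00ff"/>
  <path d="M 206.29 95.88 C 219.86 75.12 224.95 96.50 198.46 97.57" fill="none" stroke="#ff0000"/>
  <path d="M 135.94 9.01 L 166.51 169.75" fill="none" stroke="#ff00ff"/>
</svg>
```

G21
G90
G00 X30.53 Y50.98
M3 S512
G1 X36.80 Y56.01 F1986
G1 X43.56 Y62.53
G1 X50.48 Y70.16
G1 X57.19 Y78.54
G1 X63.35 Y87.31
G1 X68.61 Y96.10
G1 X72.60 Y104.56
G1 X74.99 Y112.31
G00 X24.54 Y165.41
M3 S512
G1 X53.02 Y165.41 F1986
G1 X53.02 Y69.66
G1 X24.54 Y69.66
G1 X24.54 Y165.41
G00 X206.29 Y111.21
M3 S351
G1 X210.94 Y117.14 F2841
G1 X214.52 Y119.85
G1 X216.76 Y120.08
G1 X217.40 Y118.55
G1 X216.16 Y116.00
G1 X212.77 Y113.15
G1 X206.96 Y110.75
G1 X198.46 Y109.52
G00 X135.94 Y198.08
M3 S512
G1 X166.51 Y37.34 F1986
M5

1 u = 1 mm; y_m = 207.09 − y.

[1] `<path>` cubic bezier, #ff00ff→score S512 F1986: (30.53,50.98) → (36.80,56.01) → (43.56,62.53) → (50.48,70.16) → (57.19,78.54) → (63.35,87.31) → (68.61,96.10) → (72.60,104.56) → (74.99,112.31)

[2] `<rect>` rectangle, #ff00ff→score S512 F1986: (24.54,165.41) → (53.02,165.41) → (53.02,69.66) → (24.54,69.66) → (24.54,165.41) (closed)

[3] `<path>` cubic bezier, #ff0000→engrave S351 F2841: (206.29,111.21) → (210.94,117.14) → (214.52,119.85) → (216.76,120.08) → (217.40,118.55) → (216.16,116.00) → (212.77,113.15) → (206.96,110.75) → (198.46,109.52)

[4] `<path>` line segment, #ff00ff→score S512 F1986: (135.94,198.08) → (166.51,37.34)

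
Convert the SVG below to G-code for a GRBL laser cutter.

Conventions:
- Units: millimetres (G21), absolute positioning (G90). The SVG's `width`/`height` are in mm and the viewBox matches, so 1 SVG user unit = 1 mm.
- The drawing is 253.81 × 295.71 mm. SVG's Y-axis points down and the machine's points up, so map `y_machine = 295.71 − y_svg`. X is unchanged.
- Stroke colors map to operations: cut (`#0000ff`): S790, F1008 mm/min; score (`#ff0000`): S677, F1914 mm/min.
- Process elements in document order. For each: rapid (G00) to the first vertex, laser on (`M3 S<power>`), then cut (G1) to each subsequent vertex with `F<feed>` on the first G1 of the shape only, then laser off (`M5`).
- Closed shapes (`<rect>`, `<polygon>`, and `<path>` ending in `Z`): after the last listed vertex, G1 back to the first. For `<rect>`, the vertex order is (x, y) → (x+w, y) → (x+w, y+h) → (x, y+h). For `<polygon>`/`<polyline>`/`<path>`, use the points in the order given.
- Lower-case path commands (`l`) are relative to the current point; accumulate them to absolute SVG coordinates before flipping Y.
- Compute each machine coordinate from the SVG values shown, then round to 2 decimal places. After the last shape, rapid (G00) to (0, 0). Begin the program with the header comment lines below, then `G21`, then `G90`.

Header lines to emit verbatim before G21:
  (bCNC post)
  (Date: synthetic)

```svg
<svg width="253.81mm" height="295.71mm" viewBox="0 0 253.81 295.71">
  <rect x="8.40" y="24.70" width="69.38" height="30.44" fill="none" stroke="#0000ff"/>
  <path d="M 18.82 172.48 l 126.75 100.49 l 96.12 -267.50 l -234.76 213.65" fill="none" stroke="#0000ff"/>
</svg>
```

(bCNC post)
(Date: synthetic)
G21
G90
G00 X8.40 Y271.01
M3 S790
G1 X77.78 Y271.01 F1008
G1 X77.78 Y240.57
G1 X8.40 Y240.57
G1 X8.40 Y271.01
M5
G00 X18.82 Y123.23
M3 S790
G1 X145.57 Y22.74 F1008
G1 X241.69 Y290.24
G1 X6.93 Y76.59
M5
G00 X0.00 Y0.00

1 u = 1 mm; y_m = 295.71 − y.

[1] `<rect>` rectangle, #0000ff→cut S790 F1008: (8.40,271.01) → (77.78,271.01) → (77.78,240.57) → (8.40,240.57) → (8.40,271.01) (closed)

[2] `<path>` open polyline, #0000ff→cut S790 F1008: (18.82,123.23) → (145.57,22.74) → (241.69,290.24) → (6.93,76.59)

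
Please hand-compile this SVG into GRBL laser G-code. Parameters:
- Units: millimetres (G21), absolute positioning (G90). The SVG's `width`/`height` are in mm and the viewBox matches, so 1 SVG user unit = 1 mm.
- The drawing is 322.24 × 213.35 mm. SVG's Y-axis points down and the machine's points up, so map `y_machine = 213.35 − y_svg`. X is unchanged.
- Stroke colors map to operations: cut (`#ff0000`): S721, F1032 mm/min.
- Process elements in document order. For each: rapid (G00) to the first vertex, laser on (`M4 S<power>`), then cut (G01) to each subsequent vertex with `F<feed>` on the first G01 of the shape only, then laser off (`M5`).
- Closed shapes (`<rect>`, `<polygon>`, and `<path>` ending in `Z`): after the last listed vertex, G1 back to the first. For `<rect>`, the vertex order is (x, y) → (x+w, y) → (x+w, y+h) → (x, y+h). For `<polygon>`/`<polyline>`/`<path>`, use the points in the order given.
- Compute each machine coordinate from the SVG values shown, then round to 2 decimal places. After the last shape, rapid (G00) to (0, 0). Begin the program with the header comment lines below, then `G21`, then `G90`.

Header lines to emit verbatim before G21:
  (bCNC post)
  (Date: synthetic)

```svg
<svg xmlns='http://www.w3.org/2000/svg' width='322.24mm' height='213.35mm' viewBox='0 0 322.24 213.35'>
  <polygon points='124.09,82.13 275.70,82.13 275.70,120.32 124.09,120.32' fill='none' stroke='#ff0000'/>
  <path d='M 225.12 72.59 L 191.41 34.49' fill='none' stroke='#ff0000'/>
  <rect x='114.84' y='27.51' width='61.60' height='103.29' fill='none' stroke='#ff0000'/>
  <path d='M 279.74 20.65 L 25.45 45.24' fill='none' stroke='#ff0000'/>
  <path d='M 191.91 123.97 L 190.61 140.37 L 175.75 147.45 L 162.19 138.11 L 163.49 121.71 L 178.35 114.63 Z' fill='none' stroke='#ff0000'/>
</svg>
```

Since the viewBox matches the mm dimensions, user units are millimetres directly. The only transform is the Y-flip y_m = 213.35 − y_svg.

Shape 1 is a rectangle drawn with `<polygon>`. Its stroke #ff0000 means cut at S721, F1032. After flipping Y the toolpath is (124.09,131.22) → (275.70,131.22) → (275.70,93.03) → (124.09,93.03) → (124.09,131.22), returning to the start.

Shape 2 is a line segment drawn with `<path>`. Its stroke #ff0000 means cut at S721, F1032. After flipping Y the toolpath is (225.12,140.76) → (191.41,178.86).

Shape 3 is a rectangle drawn with `<rect>`. Its stroke #ff0000 means cut at S721, F1032. After flipping Y the toolpath is (114.84,185.84) → (176.44,185.84) → (176.44,82.55) → (114.84,82.55) → (114.84,185.84), returning to the start.

Shape 4 is a line segment drawn with `<path>`. Its stroke #ff0000 means cut at S721, F1032. After flipping Y the toolpath is (279.74,192.70) → (25.45,168.11).

Shape 5 is a regular polygon drawn with `<path>`. Its stroke #ff0000 means cut at S721, F1032. After flipping Y the toolpath is (191.91,89.38) → (190.61,72.98) → (175.75,65.90) → (162.19,75.24) → (163.49,91.64) → (178.35,98.72) → (191.91,89.38), returning to the start.

(bCNC post)
(Date: synthetic)
G21
G90
G00 X124.09 Y131.22
M4 S721
G01 X275.70 Y131.22 F1032
G01 X275.70 Y93.03
G01 X124.09 Y93.03
G01 X124.09 Y131.22
M5
G00 X225.12 Y140.76
M4 S721
G01 X191.41 Y178.86 F1032
M5
G00 X114.84 Y185.84
M4 S721
G01 X176.44 Y185.84 F1032
G01 X176.44 Y82.55
G01 X114.84 Y82.55
G01 X114.84 Y185.84
M5
G00 X279.74 Y192.70
M4 S721
G01 X25.45 Y168.11 F1032
M5
G00 X191.91 Y89.38
M4 S721
G01 X190.61 Y72.98 F1032
G01 X175.75 Y65.90
G01 X162.19 Y75.24
G01 X163.49 Y91.64
G01 X178.35 Y98.72
G01 X191.91 Y89.38
M5
G00 X0.00 Y0.00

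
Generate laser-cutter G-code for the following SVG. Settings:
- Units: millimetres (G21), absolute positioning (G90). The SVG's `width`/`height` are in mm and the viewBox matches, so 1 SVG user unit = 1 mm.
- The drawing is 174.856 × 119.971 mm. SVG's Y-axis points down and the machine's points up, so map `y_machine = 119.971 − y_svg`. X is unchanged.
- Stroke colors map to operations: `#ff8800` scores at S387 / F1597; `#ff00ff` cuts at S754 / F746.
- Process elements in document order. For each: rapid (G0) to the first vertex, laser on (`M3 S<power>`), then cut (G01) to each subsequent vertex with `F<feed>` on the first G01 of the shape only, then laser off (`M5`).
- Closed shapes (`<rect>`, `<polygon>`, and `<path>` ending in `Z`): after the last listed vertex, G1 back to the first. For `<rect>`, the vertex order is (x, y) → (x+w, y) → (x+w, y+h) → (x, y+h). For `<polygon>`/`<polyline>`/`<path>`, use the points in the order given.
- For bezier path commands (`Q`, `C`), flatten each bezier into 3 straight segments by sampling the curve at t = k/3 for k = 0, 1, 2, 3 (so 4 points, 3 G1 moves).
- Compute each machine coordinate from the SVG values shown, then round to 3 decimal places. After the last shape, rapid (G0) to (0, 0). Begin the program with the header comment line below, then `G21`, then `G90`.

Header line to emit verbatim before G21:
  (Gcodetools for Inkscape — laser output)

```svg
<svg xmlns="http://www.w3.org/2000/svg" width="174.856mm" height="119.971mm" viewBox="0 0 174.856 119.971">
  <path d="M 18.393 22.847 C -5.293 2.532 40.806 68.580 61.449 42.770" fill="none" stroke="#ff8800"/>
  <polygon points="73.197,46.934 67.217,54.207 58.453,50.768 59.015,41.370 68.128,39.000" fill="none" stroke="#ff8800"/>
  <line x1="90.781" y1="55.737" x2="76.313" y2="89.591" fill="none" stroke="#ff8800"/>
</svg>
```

1 u = 1 mm; y_m = 119.971 − y.

[1] `<path>` cubic bezier, #ff8800→score S387 F1597: (18.393,97.124) → (14.441,95.252) → (35.848,75.410) → (61.449,77.201)

[2] `<polygon>` regular polygon, #ff8800→score S387 F1597: (73.197,73.037) → (67.217,65.764) → (58.453,69.203) → (59.015,78.601) → (68.128,80.971) → (73.197,73.037) (closed)

[3] `<line>` line segment, #ff8800→score S387 F1597: (90.781,64.234) → (76.313,30.380)

(Gcodetools for Inkscape — laser output)
G21
G90
G0 X18.393 Y97.124
M3 S387
G01 X14.441 Y95.252 F1597
G01 X35.848 Y75.410
G01 X61.449 Y77.201
M5
G0 X73.197 Y73.037
M3 S387
G01 X67.217 Y65.764 F1597
G01 X58.453 Y69.203
G01 X59.015 Y78.601
G01 X68.128 Y80.971
G01 X73.197 Y73.037
M5
G0 X90.781 Y64.234
M3 S387
G01 X76.313 Y30.380 F1597
M5
G0 X0.000 Y0.000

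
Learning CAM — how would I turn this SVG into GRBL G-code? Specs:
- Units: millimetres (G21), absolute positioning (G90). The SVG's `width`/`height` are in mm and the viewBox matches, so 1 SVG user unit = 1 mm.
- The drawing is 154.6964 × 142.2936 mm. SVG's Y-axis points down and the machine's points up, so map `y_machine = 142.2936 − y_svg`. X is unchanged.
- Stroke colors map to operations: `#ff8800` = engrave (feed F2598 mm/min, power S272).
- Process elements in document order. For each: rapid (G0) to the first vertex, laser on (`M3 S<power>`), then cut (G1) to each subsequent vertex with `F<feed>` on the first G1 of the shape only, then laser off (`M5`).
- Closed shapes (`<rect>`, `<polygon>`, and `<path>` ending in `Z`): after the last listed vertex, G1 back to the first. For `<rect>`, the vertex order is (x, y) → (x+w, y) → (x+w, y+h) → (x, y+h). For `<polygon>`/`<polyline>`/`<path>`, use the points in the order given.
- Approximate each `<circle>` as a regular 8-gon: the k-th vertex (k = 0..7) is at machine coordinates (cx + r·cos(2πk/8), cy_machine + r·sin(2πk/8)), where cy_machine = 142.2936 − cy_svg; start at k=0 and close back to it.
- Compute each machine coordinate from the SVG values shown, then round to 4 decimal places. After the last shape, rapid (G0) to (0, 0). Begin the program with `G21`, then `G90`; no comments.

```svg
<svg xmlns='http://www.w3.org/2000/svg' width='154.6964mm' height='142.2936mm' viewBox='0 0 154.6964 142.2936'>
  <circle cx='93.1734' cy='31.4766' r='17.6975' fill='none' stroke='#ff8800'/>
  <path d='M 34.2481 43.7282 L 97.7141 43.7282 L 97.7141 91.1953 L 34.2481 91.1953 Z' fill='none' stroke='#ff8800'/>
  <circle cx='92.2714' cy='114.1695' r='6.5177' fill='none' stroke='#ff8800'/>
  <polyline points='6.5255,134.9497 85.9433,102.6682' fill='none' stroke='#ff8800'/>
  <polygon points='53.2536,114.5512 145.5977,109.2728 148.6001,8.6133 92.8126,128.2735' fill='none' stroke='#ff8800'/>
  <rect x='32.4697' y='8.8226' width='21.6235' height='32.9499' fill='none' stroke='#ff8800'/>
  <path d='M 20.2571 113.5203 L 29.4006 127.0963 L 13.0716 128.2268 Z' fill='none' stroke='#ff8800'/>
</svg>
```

1 u = 1 mm; y_m = 142.2936 − y.

[1] `<circle>` circle, #ff8800→engrave S272 F2598: (110.8709,110.8170) → (105.6874,123.3310) → (93.1734,128.5145) → (80.6594,123.3310) → (75.4759,110.8170) → (80.6594,98.3030) → (93.1734,93.1195) → (105.6874,98.3030) → (110.8709,110.8170) (closed)

[2] `<path>` rectangle, #ff8800→engrave S272 F2598: (34.2481,98.5654) → (97.7141,98.5654) → (97.7141,51.0983) → (34.2481,51.0983) → (34.2481,98.5654) (closed)

[3] `<circle>` circle, #ff8800→engrave S272 F2598: (98.7891,28.1241) → (96.8801,32.7328) → (92.2714,34.6418) → (87.6627,32.7328) → (85.7537,28.1241) → (87.6627,23.5154) → (92.2714,21.6064) → (96.8801,23.5154) → (98.7891,28.1241) (closed)

[4] `<polyline>` line segment, #ff8800→engrave S272 F2598: (6.5255,7.3439) → (85.9433,39.6254)

[5] `<polygon>` closed polygon, #ff8800→engrave S272 F2598: (53.2536,27.7424) → (145.5977,33.0208) → (148.6001,133.6803) → (92.8126,14.0201) → (53.2536,27.7424) (closed)

[6] `<rect>` rectangle, #ff8800→engrave S272 F2598: (32.4697,133.4710) → (54.0932,133.4710) → (54.0932,100.5211) → (32.4697,100.5211) → (32.4697,133.4710) (closed)

[7] `<path>` regular polygon, #ff8800→engrave S272 F2598: (20.2571,28.7733) → (29.4006,15.1973) → (13.0716,14.0668) → (20.2571,28.7733) (closed)

G21
G90
G0 X110.8709 Y110.8170
M3 S272
G1 X105.6874 Y123.3310 F2598
G1 X93.1734 Y128.5145
G1 X80.6594 Y123.3310
G1 X75.4759 Y110.8170
G1 X80.6594 Y98.3030
G1 X93.1734 Y93.1195
G1 X105.6874 Y98.3030
G1 X110.8709 Y110.8170
M5
G0 X34.2481 Y98.5654
M3 S272
G1 X97.7141 Y98.5654 F2598
G1 X97.7141 Y51.0983
G1 X34.2481 Y51.0983
G1 X34.2481 Y98.5654
M5
G0 X98.7891 Y28.1241
M3 S272
G1 X96.8801 Y32.7328 F2598
G1 X92.2714 Y34.6418
G1 X87.6627 Y32.7328
G1 X85.7537 Y28.1241
G1 X87.6627 Y23.5154
G1 X92.2714 Y21.6064
G1 X96.8801 Y23.5154
G1 X98.7891 Y28.1241
M5
G0 X6.5255 Y7.3439
M3 S272
G1 X85.9433 Y39.6254 F2598
M5
G0 X53.2536 Y27.7424
M3 S272
G1 X145.5977 Y33.0208 F2598
G1 X148.6001 Y133.6803
G1 X92.8126 Y14.0201
G1 X53.2536 Y27.7424
M5
G0 X32.4697 Y133.4710
M3 S272
G1 X54.0932 Y133.4710 F2598
G1 X54.0932 Y100.5211
G1 X32.4697 Y100.5211
G1 X32.4697 Y133.4710
M5
G0 X20.2571 Y28.7733
M3 S272
G1 X29.4006 Y15.1973 F2598
G1 X13.0716 Y14.0668
G1 X20.2571 Y28.7733
M5
G0 X0.0000 Y0.0000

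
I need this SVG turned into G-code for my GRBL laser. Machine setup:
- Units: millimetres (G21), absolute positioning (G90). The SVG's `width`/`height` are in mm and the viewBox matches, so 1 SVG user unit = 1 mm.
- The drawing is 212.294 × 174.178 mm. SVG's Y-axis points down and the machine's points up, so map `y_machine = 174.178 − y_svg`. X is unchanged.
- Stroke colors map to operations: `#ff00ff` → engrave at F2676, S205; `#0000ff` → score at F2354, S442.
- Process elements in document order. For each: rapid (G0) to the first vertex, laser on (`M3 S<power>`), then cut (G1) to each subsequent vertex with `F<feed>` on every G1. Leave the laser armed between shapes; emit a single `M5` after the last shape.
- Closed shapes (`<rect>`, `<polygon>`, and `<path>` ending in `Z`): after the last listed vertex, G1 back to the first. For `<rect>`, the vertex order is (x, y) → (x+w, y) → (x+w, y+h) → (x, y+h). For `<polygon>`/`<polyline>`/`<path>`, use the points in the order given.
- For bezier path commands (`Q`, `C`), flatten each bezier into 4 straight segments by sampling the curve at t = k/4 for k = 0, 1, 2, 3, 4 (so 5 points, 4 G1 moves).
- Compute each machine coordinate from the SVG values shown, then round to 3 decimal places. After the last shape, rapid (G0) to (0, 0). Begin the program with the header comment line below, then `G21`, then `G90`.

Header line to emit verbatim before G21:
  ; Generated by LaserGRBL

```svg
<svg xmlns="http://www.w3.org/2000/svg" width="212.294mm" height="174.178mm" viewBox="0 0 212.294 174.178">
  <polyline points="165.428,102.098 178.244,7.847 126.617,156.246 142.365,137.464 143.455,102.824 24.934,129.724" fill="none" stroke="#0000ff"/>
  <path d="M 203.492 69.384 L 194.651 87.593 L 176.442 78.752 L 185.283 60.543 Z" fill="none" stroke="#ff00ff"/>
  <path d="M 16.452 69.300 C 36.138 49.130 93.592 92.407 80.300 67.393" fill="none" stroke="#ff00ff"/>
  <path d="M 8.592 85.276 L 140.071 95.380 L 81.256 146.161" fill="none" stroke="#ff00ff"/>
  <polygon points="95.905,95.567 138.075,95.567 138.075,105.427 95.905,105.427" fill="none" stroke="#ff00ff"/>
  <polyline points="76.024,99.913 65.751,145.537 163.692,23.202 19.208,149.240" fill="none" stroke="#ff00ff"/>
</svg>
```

; Generated by LaserGRBL
G21
G90
G0 X165.428 Y72.080
M3 S442
G1 X178.244 Y166.331 F2354
G1 X126.617 Y17.932 F2354
G1 X142.365 Y36.714 F2354
G1 X143.455 Y71.354 F2354
G1 X24.934 Y44.454 F2354
G0 X203.492 Y104.794
M3 S205
G1 X194.651 Y86.585 F2676
G1 X176.442 Y95.426 F2676
G1 X185.283 Y113.635 F2676
G1 X203.492 Y104.794 F2676
G0 X16.452 Y104.878
M3 S205
G1 X36.602 Y110.168 F2676
G1 X60.743 Y104.015 F2676
G1 X78.700 Y98.771 F2676
G1 X80.300 Y106.785 F2676
G0 X8.592 Y88.902
M3 S205
G1 X140.071 Y78.798 F2676
G1 X81.256 Y28.017 F2676
G0 X95.905 Y78.611
M3 S205
G1 X138.075 Y78.611 F2676
G1 X138.075 Y68.751 F2676
G1 X95.905 Y68.751 F2676
G1 X95.905 Y78.611 F2676
G0 X76.024 Y74.265
M3 S205
G1 X65.751 Y28.641 F2676
G1 X163.692 Y150.976 F2676
G1 X19.208 Y24.938 F2676
M5
G0 X0.000 Y0.000

viewBox `0 0 212.294 174.178` with mm width/height → 1 unit = 1 mm. Flip: y_m = 174.178 − y_svg.

**Shape 1** — `<polyline>` open polyline, stroke `#0000ff` → score (S442, F2354). Machine vertices: (165.428,72.080) → (178.244,166.331) → (126.617,17.932) → (142.365,36.714) → (143.455,71.354) → (24.934,44.454). Open path.

**Shape 2** — `<path>` regular polygon, stroke `#ff00ff` → engrave (S205, F2676). Machine vertices: (203.492,104.794) → (194.651,86.585) → (176.442,95.426) → (185.283,113.635) → (203.492,104.794). Closed: final G1 returns to the first vertex.

**Shape 3** — `<path>` cubic bezier, stroke `#ff00ff` → engrave (S205, F2676). Control points (SVG): P0=(16.452,69.300), P1=(36.138,49.130), P2=(93.592,92.407), P3=(80.300,67.393); sampled at t=k/4. Machine vertices: (16.452,104.878) → (36.602,110.168) → (60.743,104.015) → (78.700,98.771) → (80.300,106.785). Open path.

**Shape 4** — `<path>` open polyline, stroke `#ff00ff` → engrave (S205, F2676). Machine vertices: (8.592,88.902) → (140.071,78.798) → (81.256,28.017). Open path.

**Shape 5** — `<polygon>` rectangle, stroke `#ff00ff` → engrave (S205, F2676). Machine vertices: (95.905,78.611) → (138.075,78.611) → (138.075,68.751) → (95.905,68.751) → (95.905,78.611). Closed: final G1 returns to the first vertex.

**Shape 6** — `<polyline>` open polyline, stroke `#ff00ff` → engrave (S205, F2676). Machine vertices: (76.024,74.265) → (65.751,28.641) → (163.692,150.976) → (19.208,24.938). Open path.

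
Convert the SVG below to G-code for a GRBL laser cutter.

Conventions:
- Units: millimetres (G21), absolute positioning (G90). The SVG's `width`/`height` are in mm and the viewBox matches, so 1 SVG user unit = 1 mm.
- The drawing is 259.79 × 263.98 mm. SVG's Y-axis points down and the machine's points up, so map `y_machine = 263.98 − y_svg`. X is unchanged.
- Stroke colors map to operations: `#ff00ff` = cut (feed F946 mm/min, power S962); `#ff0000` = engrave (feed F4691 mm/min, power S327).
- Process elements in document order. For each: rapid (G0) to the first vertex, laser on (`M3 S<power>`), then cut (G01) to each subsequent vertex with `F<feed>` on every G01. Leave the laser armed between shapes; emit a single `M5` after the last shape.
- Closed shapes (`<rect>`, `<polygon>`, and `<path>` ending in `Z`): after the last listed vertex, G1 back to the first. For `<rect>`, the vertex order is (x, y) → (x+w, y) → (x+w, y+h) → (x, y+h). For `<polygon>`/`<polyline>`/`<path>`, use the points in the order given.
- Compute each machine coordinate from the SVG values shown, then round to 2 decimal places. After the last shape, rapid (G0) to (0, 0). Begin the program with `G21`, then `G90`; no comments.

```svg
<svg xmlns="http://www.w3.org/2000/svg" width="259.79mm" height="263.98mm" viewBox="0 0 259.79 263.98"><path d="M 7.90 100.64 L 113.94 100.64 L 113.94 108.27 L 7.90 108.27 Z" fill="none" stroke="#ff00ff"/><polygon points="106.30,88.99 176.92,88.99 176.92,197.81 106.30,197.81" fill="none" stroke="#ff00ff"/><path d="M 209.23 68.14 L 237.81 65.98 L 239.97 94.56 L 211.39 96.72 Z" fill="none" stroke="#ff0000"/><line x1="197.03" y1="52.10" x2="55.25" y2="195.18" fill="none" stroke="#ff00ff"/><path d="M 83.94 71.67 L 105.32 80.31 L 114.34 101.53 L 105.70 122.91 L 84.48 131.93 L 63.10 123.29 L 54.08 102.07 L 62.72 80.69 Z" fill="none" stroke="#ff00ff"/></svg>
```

G21
G90
G0 X7.90 Y163.34
M3 S962
G01 X113.94 Y163.34 F946
G01 X113.94 Y155.71 F946
G01 X7.90 Y155.71 F946
G01 X7.90 Y163.34 F946
G0 X106.30 Y174.99
M3 S962
G01 X176.92 Y174.99 F946
G01 X176.92 Y66.17 F946
G01 X106.30 Y66.17 F946
G01 X106.30 Y174.99 F946
G0 X209.23 Y195.84
M3 S327
G01 X237.81 Y198.00 F4691
G01 X239.97 Y169.42 F4691
G01 X211.39 Y167.26 F4691
G01 X209.23 Y195.84 F4691
G0 X197.03 Y211.88
M3 S962
G01 X55.25 Y68.80 F946
G0 X83.94 Y192.31
M3 S962
G01 X105.32 Y183.67 F946
G01 X114.34 Y162.45 F946
G01 X105.70 Y141.07 F946
G01 X84.48 Y132.05 F946
G01 X63.10 Y140.69 F946
G01 X54.08 Y161.91 F946
G01 X62.72 Y183.29 F946
G01 X83.94 Y192.31 F946
M5
G0 X0.00 Y0.00

1 u = 1 mm; y_m = 263.98 − y.

[1] `<path>` rectangle, #ff00ff→cut S962 F946: (7.90,163.34) → (113.94,163.34) → (113.94,155.71) → (7.90,155.71) → (7.90,163.34) (closed)

[2] `<polygon>` rectangle, #ff00ff→cut S962 F946: (106.30,174.99) → (176.92,174.99) → (176.92,66.17) → (106.30,66.17) → (106.30,174.99) (closed)

[3] `<path>` regular polygon, #ff0000→engrave S327 F4691: (209.23,195.84) → (237.81,198.00) → (239.97,169.42) → (211.39,167.26) → (209.23,195.84) (closed)

[4] `<line>` line segment, #ff00ff→cut S962 F946: (197.03,211.88) → (55.25,68.80)

[5] `<path>` regular polygon, #ff00ff→cut S962 F946: (83.94,192.31) → (105.32,183.67) → (114.34,162.45) → (105.70,141.07) → (84.48,132.05) → (63.10,140.69) → (54.08,161.91) → (62.72,183.29) → (83.94,192.31) (closed)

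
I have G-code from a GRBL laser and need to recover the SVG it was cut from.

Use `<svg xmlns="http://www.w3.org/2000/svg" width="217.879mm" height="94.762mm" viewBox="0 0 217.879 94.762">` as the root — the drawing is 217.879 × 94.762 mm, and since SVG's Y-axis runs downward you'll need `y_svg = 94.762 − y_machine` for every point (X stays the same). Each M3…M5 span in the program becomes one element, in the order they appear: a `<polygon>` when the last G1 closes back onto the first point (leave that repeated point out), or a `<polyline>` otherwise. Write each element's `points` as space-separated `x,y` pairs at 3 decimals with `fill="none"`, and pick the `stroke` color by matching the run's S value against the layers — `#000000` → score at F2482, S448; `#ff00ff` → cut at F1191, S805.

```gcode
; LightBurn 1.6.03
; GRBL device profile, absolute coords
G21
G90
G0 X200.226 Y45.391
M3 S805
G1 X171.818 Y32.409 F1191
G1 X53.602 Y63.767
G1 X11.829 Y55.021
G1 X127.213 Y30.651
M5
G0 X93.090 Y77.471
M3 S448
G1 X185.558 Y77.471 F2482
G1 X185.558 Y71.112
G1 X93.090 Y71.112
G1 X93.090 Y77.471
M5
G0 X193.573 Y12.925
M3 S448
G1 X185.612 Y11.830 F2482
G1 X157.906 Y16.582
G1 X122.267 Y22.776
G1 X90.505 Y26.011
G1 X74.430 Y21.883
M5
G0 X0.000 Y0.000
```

<svg xmlns="http://www.w3.org/2000/svg" width="217.879mm" height="94.762mm" viewBox="0 0 217.879 94.762">
  <polyline points="200.226,49.371 171.818,62.353 53.602,30.995 11.829,39.741 127.213,64.111" fill="none" stroke="#ff00ff"/>
  <polygon points="93.090,17.291 185.558,17.291 185.558,23.650 93.090,23.650" fill="none" stroke="#000000"/>
  <polyline points="193.573,81.837 185.612,82.932 157.906,78.180 122.267,71.986 90.505,68.751 74.430,72.879" fill="none" stroke="#000000"/>
</svg>

y_svg = 94.762 − y_m.

[1] S805→`#ff00ff` (cut); open run; points: 200.226,49.371 171.818,62.353 53.602,30.995 11.829,39.741 127.213,64.111

[2] S448→`#000000` (score); closed run; points: 93.090,17.291 185.558,17.291 185.558,23.650 93.090,23.650

[3] S448→`#000000` (score); open run; points: 193.573,81.837 185.612,82.932 157.906,78.180 122.267,71.986 90.505,68.751 74.430,72.879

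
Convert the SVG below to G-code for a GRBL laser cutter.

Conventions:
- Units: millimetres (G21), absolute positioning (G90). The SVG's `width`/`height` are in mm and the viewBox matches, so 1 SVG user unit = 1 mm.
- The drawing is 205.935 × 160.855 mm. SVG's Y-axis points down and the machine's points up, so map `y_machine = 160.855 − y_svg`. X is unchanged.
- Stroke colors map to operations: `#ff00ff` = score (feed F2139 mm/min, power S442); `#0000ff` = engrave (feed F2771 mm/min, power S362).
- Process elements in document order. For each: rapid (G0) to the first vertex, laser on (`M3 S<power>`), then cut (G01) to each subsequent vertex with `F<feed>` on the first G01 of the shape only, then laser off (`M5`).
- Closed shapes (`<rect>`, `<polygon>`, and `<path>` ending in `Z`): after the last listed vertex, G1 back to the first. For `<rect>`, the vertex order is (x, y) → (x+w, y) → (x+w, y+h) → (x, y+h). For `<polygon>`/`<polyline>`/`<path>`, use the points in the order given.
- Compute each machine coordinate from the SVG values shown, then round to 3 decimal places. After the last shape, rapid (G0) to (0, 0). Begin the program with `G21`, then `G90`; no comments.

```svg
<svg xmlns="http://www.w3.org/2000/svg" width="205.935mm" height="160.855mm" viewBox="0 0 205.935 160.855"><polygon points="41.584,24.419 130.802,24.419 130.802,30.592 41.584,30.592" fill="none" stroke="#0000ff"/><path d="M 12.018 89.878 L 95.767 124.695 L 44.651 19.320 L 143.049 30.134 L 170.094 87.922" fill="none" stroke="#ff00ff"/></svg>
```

Since the viewBox matches the mm dimensions, user units are millimetres directly. The only transform is the Y-flip y_m = 160.855 − y_svg.

Shape 1 is a rectangle drawn with `<polygon>`. Its stroke #0000ff means engrave at S362, F2771. After flipping Y the toolpath is (41.584,136.436) → (130.802,136.436) → (130.802,130.263) → (41.584,130.263) → (41.584,136.436), returning to the start.

Shape 2 is a open polyline drawn with `<path>`. Its stroke #ff00ff means score at S442, F2139. After flipping Y the toolpath is (12.018,70.977) → (95.767,36.160) → (44.651,141.535) → (143.049,130.721) → (170.094,72.933).

G21
G90
G0 X41.584 Y136.436
M3 S362
G01 X130.802 Y136.436 F2771
G01 X130.802 Y130.263
G01 X41.584 Y130.263
G01 X41.584 Y136.436
M5
G0 X12.018 Y70.977
M3 S442
G01 X95.767 Y36.160 F2139
G01 X44.651 Y141.535
G01 X143.049 Y130.721
G01 X170.094 Y72.933
M5
G0 X0.000 Y0.000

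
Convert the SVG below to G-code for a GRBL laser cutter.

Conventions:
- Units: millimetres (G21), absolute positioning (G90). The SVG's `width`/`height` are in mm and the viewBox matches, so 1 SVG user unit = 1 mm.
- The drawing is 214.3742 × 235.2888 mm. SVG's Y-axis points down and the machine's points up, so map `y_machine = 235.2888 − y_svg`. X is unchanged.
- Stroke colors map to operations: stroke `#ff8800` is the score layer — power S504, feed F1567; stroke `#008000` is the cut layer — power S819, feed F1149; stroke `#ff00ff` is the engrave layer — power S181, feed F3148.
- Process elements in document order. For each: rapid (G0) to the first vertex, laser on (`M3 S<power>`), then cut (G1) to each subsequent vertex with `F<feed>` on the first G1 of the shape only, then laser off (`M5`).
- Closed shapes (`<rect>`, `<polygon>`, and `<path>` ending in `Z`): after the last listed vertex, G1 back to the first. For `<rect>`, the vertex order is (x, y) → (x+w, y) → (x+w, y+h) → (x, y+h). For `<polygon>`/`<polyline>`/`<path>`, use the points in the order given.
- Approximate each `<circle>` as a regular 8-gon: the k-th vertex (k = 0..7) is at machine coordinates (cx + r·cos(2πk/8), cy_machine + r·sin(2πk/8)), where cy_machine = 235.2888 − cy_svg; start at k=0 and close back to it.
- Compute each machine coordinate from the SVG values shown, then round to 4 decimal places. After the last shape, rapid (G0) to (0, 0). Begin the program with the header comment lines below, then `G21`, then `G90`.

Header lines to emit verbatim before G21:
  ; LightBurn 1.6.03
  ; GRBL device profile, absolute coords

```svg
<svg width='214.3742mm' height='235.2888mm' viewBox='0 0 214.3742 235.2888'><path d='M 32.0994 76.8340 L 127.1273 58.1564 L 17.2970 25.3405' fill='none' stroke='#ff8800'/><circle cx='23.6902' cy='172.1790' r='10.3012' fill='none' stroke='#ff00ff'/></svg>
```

; LightBurn 1.6.03
; GRBL device profile, absolute coords
G21
G90
G0 X32.0994 Y158.4548
M3 S504
G1 X127.1273 Y177.1324 F1567
G1 X17.2970 Y209.9483
M5
G0 X33.9914 Y63.1098
M3 S181
G1 X30.9742 Y70.3938 F3148
G1 X23.6902 Y73.4110
G1 X16.4062 Y70.3938
G1 X13.3890 Y63.1098
G1 X16.4062 Y55.8258
G1 X23.6902 Y52.8086
G1 X30.9742 Y55.8258
G1 X33.9914 Y63.1098
M5
G0 X0.0000 Y0.0000

Since the viewBox matches the mm dimensions, user units are millimetres directly. The only transform is the Y-flip y_m = 235.2888 − y_svg.

Shape 1 is a open polyline drawn with `<path>`. Its stroke #ff8800 means score at S504, F1567. After flipping Y the toolpath is (32.0994,158.4548) → (127.1273,177.1324) → (17.2970,209.9483).

Shape 2 is a circle drawn with `<circle>`. Its stroke #ff00ff means engrave at S181, F3148. After flipping Y the toolpath is (33.9914,63.1098) → (30.9742,70.3938) → (23.6902,73.4110) → (16.4062,70.3938) → (13.3890,63.1098) → (16.4062,55.8258) → (23.6902,52.8086) → (30.9742,55.8258) → (33.9914,63.1098), returning to the start.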